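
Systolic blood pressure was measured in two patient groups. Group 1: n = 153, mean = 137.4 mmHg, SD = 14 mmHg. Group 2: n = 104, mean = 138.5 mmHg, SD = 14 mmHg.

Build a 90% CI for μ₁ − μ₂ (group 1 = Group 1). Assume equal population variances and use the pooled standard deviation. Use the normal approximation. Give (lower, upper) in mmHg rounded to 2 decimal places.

Pooled variance s_p² = [152·14² + 103·14²] / (153+104−2) = 196.0000, so s_p = 14.0000.
SE_diff = s_p·√(1/n₁ + 1/n₂) = 14.0000·√(1/153 + 1/104) = 1.7792.
z* = 1.645; margin = 1.645 × 1.7792 = 2.9268.
Difference = 137.4 − 138.5 = -1.1000.
-1.1000 ± 2.9268 → (-4.03, 1.83).

(-4.03, 1.83)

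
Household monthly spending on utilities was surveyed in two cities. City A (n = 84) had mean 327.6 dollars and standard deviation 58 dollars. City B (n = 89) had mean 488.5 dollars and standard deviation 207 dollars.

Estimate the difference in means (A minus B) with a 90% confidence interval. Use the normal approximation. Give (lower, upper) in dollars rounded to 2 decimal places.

(-198.47, -123.33)

SE₁ = s₁/√n₁ = 58/√84 = 6.3283; SE₂ = 207/√89 = 21.9420.
Independent samples, unequal variances: SE_diff = √(SE₁² + SE₂²) = √(40.04738089 + 481.451364) = 22.8363.
z* = 1.645, so margin of error = 1.645 × 22.8363 = 37.5657.
Difference in means = 327.6 − 488.5 = -160.9000.
-160.9000 ± 37.5657 → (-198.47, -123.33).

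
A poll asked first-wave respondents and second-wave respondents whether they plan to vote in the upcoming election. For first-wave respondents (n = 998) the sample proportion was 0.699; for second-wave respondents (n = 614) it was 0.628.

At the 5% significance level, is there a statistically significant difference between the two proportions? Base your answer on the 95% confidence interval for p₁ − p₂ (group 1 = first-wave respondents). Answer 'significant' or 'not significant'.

Each SE is √(p̂(1−p̂)/n): √(0.6990·0.3010/998) = 0.01452 and √(0.6280·0.3720/614) = 0.01951.
SE(p̂₁ − p̂₂) = √(SE₁² + SE₂²) = √(0.0002108304 + 0.0003806401) = 0.02432, since the two samples are independent.
At 95% confidence z* = 1.960; margin = 1.960 × 0.02432 = 0.04767.
The difference is 0.6990 − 0.6280 = 0.0710, so the interval is 0.0710 ± 0.04767 = (0.02333, 0.11867).
The interval (0.02333, 0.11867) does not contain 0, so the difference is significant.

significant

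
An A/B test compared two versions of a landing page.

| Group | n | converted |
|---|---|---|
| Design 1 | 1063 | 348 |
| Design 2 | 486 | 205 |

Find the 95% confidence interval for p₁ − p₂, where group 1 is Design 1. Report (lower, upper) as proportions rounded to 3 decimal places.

Sample proportions: 348/1063 = 0.3274, 205/486 = 0.4218.
Each SE is √(p̂(1−p̂)/n): √(0.3274·0.6726/1063) = 0.01439 and √(0.4218·0.5782/486) = 0.02240.
SE(p̂₁ − p̂₂) = √(SE₁² + SE₂²) = √(0.0002070721 + 0.00050176) = 0.02662, since the two samples are independent.
At 95% confidence z* = 1.960; margin = 1.960 × 0.02662 = 0.05218.
The difference is 0.3274 − 0.4218 = -0.0944, so the interval is -0.0944 ± 0.05218 = (-0.147, -0.042).

(-0.147, -0.042)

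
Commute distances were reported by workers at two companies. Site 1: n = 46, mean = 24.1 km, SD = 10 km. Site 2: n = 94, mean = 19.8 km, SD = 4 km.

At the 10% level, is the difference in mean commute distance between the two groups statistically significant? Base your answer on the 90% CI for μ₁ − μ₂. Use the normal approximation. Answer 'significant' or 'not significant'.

SE₁ = s₁/√n₁ = 10/√46 = 1.4744; SE₂ = 4/√94 = 0.4126.
Independent samples, unequal variances: SE_diff = √(SE₁² + SE₂²) = √(2.17385536 + 0.17023876) = 1.5310.
z* = 1.645, so margin of error = 1.645 × 1.5310 = 2.5185.
Difference in means = 24.1 − 19.8 = 4.3000.
4.3000 ± 2.5185 → (1.7815, 6.8185).
The interval (1.7815, 6.8185) does not contain 0, so the difference is significant.

significant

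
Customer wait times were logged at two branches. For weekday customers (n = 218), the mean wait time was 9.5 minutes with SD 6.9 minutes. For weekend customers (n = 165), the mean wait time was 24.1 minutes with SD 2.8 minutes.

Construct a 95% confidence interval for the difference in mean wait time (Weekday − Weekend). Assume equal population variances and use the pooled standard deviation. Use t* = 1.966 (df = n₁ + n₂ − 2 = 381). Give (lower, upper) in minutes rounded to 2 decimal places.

(-15.72, -13.48)

s_p = √[((n₁−1)s₁² + (n₂−1)s₂²)/(n₁+n₂−2)] = √[(217·6.9² + 164·2.8²)/381] = 5.5219.
SE = 5.5219·√(1/218 + 1/165) = 0.5698.
With t* = 1.966, margin = 1.966 × 0.5698 = 1.1202.
x̄₁ − x̄₂ = 9.5 − 24.1 = -14.6000; interval -14.6000 ± 1.1202 = (-15.72, -13.48).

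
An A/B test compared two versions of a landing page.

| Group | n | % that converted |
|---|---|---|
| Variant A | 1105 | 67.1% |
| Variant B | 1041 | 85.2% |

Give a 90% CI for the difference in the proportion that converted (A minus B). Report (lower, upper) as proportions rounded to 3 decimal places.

Each SE is √(p̂(1−p̂)/n): √(0.6710·0.3290/1105) = 0.01413 and √(0.8520·0.1480/1041) = 0.01101.
SE(p̂₁ − p̂₂) = √(SE₁² + SE₂²) = √(0.0001996569 + 0.0001212201) = 0.01791, since the two samples are independent.
At 90% confidence z* = 1.645; margin = 1.645 × 0.01791 = 0.02946.
The difference is 0.6710 − 0.8520 = -0.1810, so the interval is -0.1810 ± 0.02946 = (-0.210, -0.152).

(-0.210, -0.152)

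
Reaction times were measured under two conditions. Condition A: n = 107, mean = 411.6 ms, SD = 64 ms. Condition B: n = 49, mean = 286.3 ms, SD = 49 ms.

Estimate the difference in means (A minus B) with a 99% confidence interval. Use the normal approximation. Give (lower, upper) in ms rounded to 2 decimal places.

(101.23, 149.37)

Per-group SEs: s₁/√n₁ = 64/√107 = 6.1871, s₂/√n₂ = 49/√49 = 7.0000.
Unpooled SE of the difference: √(38.28020641 + 49.0) = 9.3424.
Margin of error = z* · SE = 2.576 × 9.3424 = 24.0660.
x̄₁ − x̄₂ = 411.6 − 286.3 = 125.3000.
CI: 125.3000 ± 24.0660 = (101.23, 149.37).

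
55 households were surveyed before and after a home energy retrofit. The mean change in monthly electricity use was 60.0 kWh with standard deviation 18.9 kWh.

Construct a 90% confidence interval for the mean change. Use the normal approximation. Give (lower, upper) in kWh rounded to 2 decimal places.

This is a matched-pairs design, so SE = s_d/√n = 18.9/√55 = 2.5485.
Margin = 1.645 × 2.5485 = 4.1923; the interval is 60.0 ± 4.1923 = (55.81, 64.19).

(55.81, 64.19)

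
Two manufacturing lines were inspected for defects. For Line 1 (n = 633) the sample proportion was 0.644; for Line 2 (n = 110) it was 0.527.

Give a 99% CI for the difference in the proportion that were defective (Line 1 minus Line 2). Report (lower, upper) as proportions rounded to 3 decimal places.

Each SE is √(p̂(1−p̂)/n): √(0.6440·0.3560/633) = 0.01903 and √(0.5270·0.4730/110) = 0.04760.
SE(p̂₁ − p̂₂) = √(SE₁² + SE₂²) = √(0.0003621409 + 0.00226576) = 0.05126, since the two samples are independent.
At 99% confidence z* = 2.576; margin = 2.576 × 0.05126 = 0.13205.
The difference is 0.6440 − 0.5270 = 0.1170, so the interval is 0.1170 ± 0.13205 = (-0.015, 0.249).

(-0.015, 0.249)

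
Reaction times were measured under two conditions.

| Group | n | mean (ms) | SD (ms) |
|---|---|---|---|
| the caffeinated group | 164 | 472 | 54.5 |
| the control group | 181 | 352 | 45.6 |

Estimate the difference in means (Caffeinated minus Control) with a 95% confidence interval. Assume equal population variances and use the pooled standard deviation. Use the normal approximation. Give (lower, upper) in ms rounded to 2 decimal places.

Pooled variance s_p² = [163·54.5² + 180·45.6²] / (164+181−2) = 2502.7276, so s_p = 50.0273.
SE_diff = s_p·√(1/n₁ + 1/n₂) = 50.0273·√(1/164 + 1/181) = 5.3933.
z* = 1.960; margin = 1.960 × 5.3933 = 10.5709.
Difference = 472 − 352 = 120.0000.
120.0000 ± 10.5709 → (109.43, 130.57).

(109.43, 130.57)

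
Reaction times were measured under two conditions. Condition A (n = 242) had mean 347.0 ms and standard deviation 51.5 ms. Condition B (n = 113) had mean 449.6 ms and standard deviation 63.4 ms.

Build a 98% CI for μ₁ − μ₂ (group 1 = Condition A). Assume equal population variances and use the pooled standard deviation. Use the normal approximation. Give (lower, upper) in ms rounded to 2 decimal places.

s_p = √[((n₁−1)s₁² + (n₂−1)s₂²)/(n₁+n₂−2)] = √[(241·51.5² + 112·63.4²)/353] = 55.5524.
SE = 55.5524·√(1/242 + 1/113) = 6.3295.
With z* = 2.326, margin = 2.326 × 6.3295 = 14.7224.
x̄₁ − x̄₂ = 347.0 − 449.6 = -102.6000; interval -102.6000 ± 14.7224 = (-117.32, -87.88).

(-117.32, -87.88)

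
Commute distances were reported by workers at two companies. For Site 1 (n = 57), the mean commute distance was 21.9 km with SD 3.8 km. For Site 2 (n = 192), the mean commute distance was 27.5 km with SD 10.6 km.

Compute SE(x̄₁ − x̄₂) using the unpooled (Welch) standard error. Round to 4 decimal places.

Per-group SEs: s₁/√n₁ = 3.8/√57 = 0.5033, s₂/√n₂ = 10.6/√192 = 0.7650.
Unpooled SE of the difference: √(0.25331089 + 0.585225) = 0.9157.

0.9157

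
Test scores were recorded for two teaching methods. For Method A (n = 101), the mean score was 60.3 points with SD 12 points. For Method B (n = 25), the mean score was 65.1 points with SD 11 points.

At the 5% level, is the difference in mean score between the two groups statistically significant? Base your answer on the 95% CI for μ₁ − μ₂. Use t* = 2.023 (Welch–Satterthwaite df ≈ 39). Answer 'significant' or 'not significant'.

not significant

Standard errors of each mean: 12/√101 = 1.1940 and 11/√25 = 2.2000.
SE(x̄₁ − x̄₂) = √(1.1940² + 2.2000²) = 2.5031 for independent samples with unequal variances.
With t* = 2.023, the margin is 2.023 × 2.5031 = 5.0638.
x̄₁ − x̄₂ = 60.3 − 65.1 = -4.8000; the interval is -4.8000 ± 5.0638 = (-9.8638, 0.2638).
The interval (-9.8638, 0.2638) contains 0, so the difference is not significant.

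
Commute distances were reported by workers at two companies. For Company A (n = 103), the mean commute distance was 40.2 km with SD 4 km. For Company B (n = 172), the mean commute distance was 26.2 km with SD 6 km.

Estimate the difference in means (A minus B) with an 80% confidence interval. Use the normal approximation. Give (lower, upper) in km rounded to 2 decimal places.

SE₁ = s₁/√n₁ = 4/√103 = 0.3941; SE₂ = 6/√172 = 0.4575.
Independent samples, unequal variances: SE_diff = √(SE₁² + SE₂²) = √(0.15531481 + 0.20930625) = 0.6038.
z* = 1.282, so margin of error = 1.282 × 0.6038 = 0.7741.
Difference in means = 40.2 − 26.2 = 14.0000.
14.0000 ± 0.7741 → (13.23, 14.77).

(13.23, 14.77)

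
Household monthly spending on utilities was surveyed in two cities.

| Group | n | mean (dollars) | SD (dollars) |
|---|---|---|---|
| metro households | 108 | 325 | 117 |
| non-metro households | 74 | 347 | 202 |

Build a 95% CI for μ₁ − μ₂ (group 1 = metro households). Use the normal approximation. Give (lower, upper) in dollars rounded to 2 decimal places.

(-73.04, 29.04)

Standard errors of each mean: 117/√108 = 11.2583 and 202/√74 = 23.4820.
SE(x̄₁ − x̄₂) = √(11.2583² + 23.4820²) = 26.0414 for independent samples with unequal variances.
With z* = 1.960, the margin is 1.960 × 26.0414 = 51.0411.
x̄₁ − x̄₂ = 325 − 347 = -22.0000; the interval is -22.0000 ± 51.0411 = (-73.04, 29.04).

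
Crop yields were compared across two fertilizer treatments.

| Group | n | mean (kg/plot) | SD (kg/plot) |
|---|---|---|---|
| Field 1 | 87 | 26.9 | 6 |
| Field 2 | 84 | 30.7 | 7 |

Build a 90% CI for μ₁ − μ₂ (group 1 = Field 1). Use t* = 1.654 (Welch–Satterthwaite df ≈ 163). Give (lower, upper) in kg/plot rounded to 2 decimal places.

(-5.45, -2.15)

Standard errors of each mean: 6/√87 = 0.6433 and 7/√84 = 0.7638.
SE(x̄₁ − x̄₂) = √(0.6433² + 0.7638²) = 0.9986 for independent samples with unequal variances.
With t* = 1.654, the margin is 1.654 × 0.9986 = 1.6517.
x̄₁ − x̄₂ = 26.9 − 30.7 = -3.8000; the interval is -3.8000 ± 1.6517 = (-5.45, -2.15).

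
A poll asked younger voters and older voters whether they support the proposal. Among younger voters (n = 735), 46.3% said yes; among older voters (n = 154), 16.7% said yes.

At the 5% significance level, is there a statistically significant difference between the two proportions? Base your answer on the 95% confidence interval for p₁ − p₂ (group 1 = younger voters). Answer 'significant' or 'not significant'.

significant

Each SE is √(p̂(1−p̂)/n): √(0.4630·0.5370/735) = 0.01839 and √(0.1670·0.8330/154) = 0.03006.
SE(p̂₁ − p̂₂) = √(SE₁² + SE₂²) = √(0.0003381921 + 0.0009036036) = 0.03524, since the two samples are independent.
At 95% confidence z* = 1.960; margin = 1.960 × 0.03524 = 0.06907.
The difference is 0.4630 − 0.1670 = 0.2960, so the interval is 0.2960 ± 0.06907 = (0.22693, 0.36507).
The interval (0.22693, 0.36507) does not contain 0, so the difference is significant.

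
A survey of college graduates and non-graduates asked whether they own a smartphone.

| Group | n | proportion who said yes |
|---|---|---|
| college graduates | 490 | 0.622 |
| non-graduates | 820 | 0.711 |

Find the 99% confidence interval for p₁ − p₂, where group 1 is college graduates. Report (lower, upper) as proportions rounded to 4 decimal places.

The two standard errors are √(0.6220×0.3780/490) = 0.02190 and √(0.7110×0.2890/820) = 0.01583.
Because the samples are independent, SE_diff = √(0.02190² + 0.01583²) = 0.02702.
Using z* = 2.576 for 99%, ME = 2.576 × 0.02702 = 0.06960.
p̂₁ − p̂₂ = -0.0890; interval -0.0890 ± 0.06960 gives (-0.1586, -0.0194).

(-0.1586, -0.0194)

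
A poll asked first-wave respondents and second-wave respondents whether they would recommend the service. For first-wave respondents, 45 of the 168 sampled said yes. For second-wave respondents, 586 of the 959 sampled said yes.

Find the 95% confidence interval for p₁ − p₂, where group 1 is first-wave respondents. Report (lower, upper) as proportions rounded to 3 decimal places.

(-0.417, -0.269)

Sample proportions: 45/168 = 0.2679, 586/959 = 0.6111.
Each SE is √(p̂(1−p̂)/n): √(0.2679·0.7321/168) = 0.03417 and √(0.6111·0.3889/959) = 0.01574.
SE(p̂₁ − p̂₂) = √(SE₁² + SE₂²) = √(0.0011675889 + 0.0002477476) = 0.03762, since the two samples are independent.
At 95% confidence z* = 1.960; margin = 1.960 × 0.03762 = 0.07374.
The difference is 0.2679 − 0.6111 = -0.3432, so the interval is -0.3432 ± 0.07374 = (-0.417, -0.269).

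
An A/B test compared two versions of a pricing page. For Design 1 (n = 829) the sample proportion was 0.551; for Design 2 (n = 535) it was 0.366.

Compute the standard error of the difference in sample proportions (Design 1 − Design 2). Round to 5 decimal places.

0.02706

Each SE is √(p̂(1−p̂)/n): √(0.5510·0.4490/829) = 0.01728 and √(0.3660·0.6340/535) = 0.02083.
SE(p̂₁ − p̂₂) = √(SE₁² + SE₂²) = √(0.0002985984 + 0.0004338889) = 0.02706, since the two samples are independent.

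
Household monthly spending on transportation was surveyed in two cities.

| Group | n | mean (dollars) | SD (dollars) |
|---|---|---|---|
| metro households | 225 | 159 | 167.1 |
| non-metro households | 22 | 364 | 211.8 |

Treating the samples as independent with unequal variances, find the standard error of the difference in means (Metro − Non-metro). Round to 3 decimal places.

46.510

Standard errors of each mean: 167.1/√225 = 11.1400 and 211.8/√22 = 45.1559.
SE(x̄₁ − x̄₂) = √(11.1400² + 45.1559²) = 46.5097 for independent samples with unequal variances.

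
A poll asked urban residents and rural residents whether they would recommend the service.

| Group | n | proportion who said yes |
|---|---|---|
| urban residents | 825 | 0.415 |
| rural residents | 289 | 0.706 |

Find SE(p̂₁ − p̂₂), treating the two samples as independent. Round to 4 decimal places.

0.0318

The two standard errors are √(0.4150×0.5850/825) = 0.01715 and √(0.7060×0.2940/289) = 0.02680.
Because the samples are independent, SE_diff = √(0.01715² + 0.02680²) = 0.03182.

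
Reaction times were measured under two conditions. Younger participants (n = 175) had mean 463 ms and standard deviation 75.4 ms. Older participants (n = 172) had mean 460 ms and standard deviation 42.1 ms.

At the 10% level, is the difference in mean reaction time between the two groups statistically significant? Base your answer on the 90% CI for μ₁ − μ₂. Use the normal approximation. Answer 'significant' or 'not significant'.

not significant

Standard errors of each mean: 75.4/√175 = 5.6997 and 42.1/√172 = 3.2101.
SE(x̄₁ − x̄₂) = √(5.6997² + 3.2101²) = 6.5415 for independent samples with unequal variances.
With z* = 1.645, the margin is 1.645 × 6.5415 = 10.7608.
x̄₁ − x̄₂ = 463 − 460 = 3.0000; the interval is 3.0000 ± 10.7608 = (-7.7608, 13.7608).
The interval (-7.7608, 13.7608) contains 0, so the difference is not significant.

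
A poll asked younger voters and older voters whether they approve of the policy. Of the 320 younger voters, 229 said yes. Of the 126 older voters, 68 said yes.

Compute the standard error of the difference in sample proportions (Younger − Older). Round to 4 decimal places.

0.0511

First, p̂₁ = 229/320 = 0.7156; p̂₂ = 68/126 = 0.5397.
The two standard errors are √(0.7156×0.2844/320) = 0.02522 and √(0.5397×0.4603/126) = 0.04440.
Because the samples are independent, SE_diff = √(0.02522² + 0.04440²) = 0.05106.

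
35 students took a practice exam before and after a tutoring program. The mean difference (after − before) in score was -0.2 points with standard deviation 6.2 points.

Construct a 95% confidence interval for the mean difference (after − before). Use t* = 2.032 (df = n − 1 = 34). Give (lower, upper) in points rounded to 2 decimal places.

This is a matched-pairs design, so SE = s_d/√n = 6.2/√35 = 1.0480.
Margin = 2.032 × 1.0480 = 2.1295; the interval is -0.2 ± 2.1295 = (-2.33, 1.93).

(-2.33, 1.93)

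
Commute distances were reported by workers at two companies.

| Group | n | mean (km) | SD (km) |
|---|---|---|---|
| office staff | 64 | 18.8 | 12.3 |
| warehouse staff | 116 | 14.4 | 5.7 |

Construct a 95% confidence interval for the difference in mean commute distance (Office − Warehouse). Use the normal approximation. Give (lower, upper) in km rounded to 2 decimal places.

(1.21, 7.59)

Standard errors of each mean: 12.3/√64 = 1.5375 and 5.7/√116 = 0.5292.
SE(x̄₁ − x̄₂) = √(1.5375² + 0.5292²) = 1.6260 for independent samples with unequal variances.
With z* = 1.960, the margin is 1.960 × 1.6260 = 3.1870.
x̄₁ − x̄₂ = 18.8 − 14.4 = 4.4000; the interval is 4.4000 ± 3.1870 = (1.21, 7.59).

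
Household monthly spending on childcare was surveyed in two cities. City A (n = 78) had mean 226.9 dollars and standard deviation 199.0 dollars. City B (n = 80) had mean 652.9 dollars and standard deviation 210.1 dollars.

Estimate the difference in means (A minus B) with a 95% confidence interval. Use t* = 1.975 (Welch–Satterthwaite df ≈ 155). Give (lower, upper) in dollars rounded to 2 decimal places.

(-490.29, -361.71)

Per-group SEs: s₁/√n₁ = 199.0/√78 = 22.5323, s₂/√n₂ = 210.1/√80 = 23.4899.
Unpooled SE of the difference: √(507.70454329 + 551.77540201) = 32.5497.
Margin of error = t* · SE = 1.975 × 32.5497 = 64.2857.
x̄₁ − x̄₂ = 226.9 − 652.9 = -426.0000.
CI: -426.0000 ± 64.2857 = (-490.29, -361.71).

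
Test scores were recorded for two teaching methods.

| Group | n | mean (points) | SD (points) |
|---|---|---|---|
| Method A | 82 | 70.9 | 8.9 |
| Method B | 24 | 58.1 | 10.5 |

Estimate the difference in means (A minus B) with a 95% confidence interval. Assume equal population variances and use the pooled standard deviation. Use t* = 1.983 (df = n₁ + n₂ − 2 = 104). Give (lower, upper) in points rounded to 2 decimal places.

s_p = √[((n₁−1)s₁² + (n₂−1)s₂²)/(n₁+n₂−2)] = √[(81·8.9² + 23·10.5²)/104] = 9.2776.
SE = 9.2776·√(1/82 + 1/24) = 2.1532.
With t* = 1.983, margin = 1.983 × 2.1532 = 4.2698.
x̄₁ − x̄₂ = 70.9 − 58.1 = 12.8000; interval 12.8000 ± 4.2698 = (8.53, 17.07).

(8.53, 17.07)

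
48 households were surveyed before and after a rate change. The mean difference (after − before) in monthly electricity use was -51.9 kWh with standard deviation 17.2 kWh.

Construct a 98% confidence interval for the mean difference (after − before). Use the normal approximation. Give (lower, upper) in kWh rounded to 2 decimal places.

(-57.67, -46.13)

This is a matched-pairs design, so SE = s_d/√n = 17.2/√48 = 2.4826.
Margin = 2.326 × 2.4826 = 5.7745; the interval is -51.9 ± 5.7745 = (-57.67, -46.13).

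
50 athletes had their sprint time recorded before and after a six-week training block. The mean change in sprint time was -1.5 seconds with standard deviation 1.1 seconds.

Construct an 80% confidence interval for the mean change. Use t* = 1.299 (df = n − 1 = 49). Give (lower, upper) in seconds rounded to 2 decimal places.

This is a matched-pairs design, so SE = s_d/√n = 1.1/√50 = 0.1556.
Margin = 1.299 × 0.1556 = 0.2021; the interval is -1.5 ± 0.2021 = (-1.70, -1.30).

(-1.70, -1.30)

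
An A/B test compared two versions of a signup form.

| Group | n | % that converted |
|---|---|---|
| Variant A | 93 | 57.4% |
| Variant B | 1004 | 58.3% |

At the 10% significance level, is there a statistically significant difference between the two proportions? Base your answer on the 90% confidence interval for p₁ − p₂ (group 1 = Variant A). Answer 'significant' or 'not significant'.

not significant

SE₁ = √(p̂₁(1−p̂₁)/n₁) = √(0.5740·0.4260/93) = 0.05128; SE₂ = √(0.5830·0.4170/1004) = 0.01556.
Independent samples: SE of the difference = √(SE₁² + SE₂²) = √(0.0026296384 + 0.0002421136) = 0.05359.
z* for 90% confidence is 1.645, so the margin of error is 1.645 × 0.05359 = 0.08816.
Point estimate p̂₁ − p̂₂ = 0.5740 − 0.5830 = -0.0090.
-0.0090 ± 0.08816 → (-0.09716, 0.07916).
The interval (-0.09716, 0.07916) contains 0, so the difference is not significant.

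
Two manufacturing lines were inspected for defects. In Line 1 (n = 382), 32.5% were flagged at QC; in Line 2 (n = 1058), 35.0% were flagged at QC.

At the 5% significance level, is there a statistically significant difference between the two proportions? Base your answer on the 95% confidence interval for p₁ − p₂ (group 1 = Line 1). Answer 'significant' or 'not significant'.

not significant

Each SE is √(p̂(1−p̂)/n): √(0.3250·0.6750/382) = 0.02396 and √(0.3500·0.6500/1058) = 0.01466.
SE(p̂₁ − p̂₂) = √(SE₁² + SE₂²) = √(0.0005740816 + 0.0002149156) = 0.02809, since the two samples are independent.
At 95% confidence z* = 1.960; margin = 1.960 × 0.02809 = 0.05506.
The difference is 0.3250 − 0.3500 = -0.0250, so the interval is -0.0250 ± 0.05506 = (-0.08006, 0.03006).
The interval (-0.08006, 0.03006) contains 0, so the difference is not significant.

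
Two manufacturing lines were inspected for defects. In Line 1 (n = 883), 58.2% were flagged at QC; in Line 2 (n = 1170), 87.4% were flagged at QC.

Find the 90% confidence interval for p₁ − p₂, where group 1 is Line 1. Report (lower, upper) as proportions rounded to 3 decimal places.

The two standard errors are √(0.5820×0.4180/883) = 0.01660 and √(0.8740×0.1260/1170) = 0.00970.
Because the samples are independent, SE_diff = √(0.01660² + 0.00970²) = 0.01923.
Using z* = 1.645 for 90%, ME = 1.645 × 0.01923 = 0.03163.
p̂₁ − p̂₂ = -0.2920; interval -0.2920 ± 0.03163 gives (-0.324, -0.260).

(-0.324, -0.260)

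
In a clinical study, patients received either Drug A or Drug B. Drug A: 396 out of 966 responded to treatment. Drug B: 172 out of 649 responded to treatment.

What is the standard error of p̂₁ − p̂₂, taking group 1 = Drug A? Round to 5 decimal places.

0.02346

First, p̂₁ = 396/966 = 0.4099; p̂₂ = 172/649 = 0.2650.
The two standard errors are √(0.4099×0.5901/966) = 0.01582 and √(0.2650×0.7350/649) = 0.01732.
Because the samples are independent, SE_diff = √(0.01582² + 0.01732²) = 0.02346.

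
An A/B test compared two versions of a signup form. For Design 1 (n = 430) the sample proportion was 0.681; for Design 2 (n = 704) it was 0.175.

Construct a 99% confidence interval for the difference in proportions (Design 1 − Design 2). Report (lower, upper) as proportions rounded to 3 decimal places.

(0.437, 0.575)

SE₁ = √(p̂₁(1−p̂₁)/n₁) = √(0.6810·0.3190/430) = 0.02248; SE₂ = √(0.1750·0.8250/704) = 0.01432.
Independent samples: SE of the difference = √(SE₁² + SE₂²) = √(0.0005053504 + 0.0002050624) = 0.02665.
z* for 99% confidence is 2.576, so the margin of error is 2.576 × 0.02665 = 0.06865.
Point estimate p̂₁ − p̂₂ = 0.6810 − 0.1750 = 0.5060.
0.5060 ± 0.06865 → (0.437, 0.575).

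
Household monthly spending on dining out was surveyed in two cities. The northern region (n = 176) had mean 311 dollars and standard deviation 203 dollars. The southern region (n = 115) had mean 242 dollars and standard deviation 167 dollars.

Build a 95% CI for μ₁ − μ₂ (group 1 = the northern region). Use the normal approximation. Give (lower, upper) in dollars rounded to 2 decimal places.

(26.21, 111.79)

Standard errors of each mean: 203/√176 = 15.3017 and 167/√115 = 15.5728.
SE(x̄₁ − x̄₂) = √(15.3017² + 15.5728²) = 21.8324 for independent samples with unequal variances.
With z* = 1.960, the margin is 1.960 × 21.8324 = 42.7915.
x̄₁ − x̄₂ = 311 − 242 = 69.0000; the interval is 69.0000 ± 42.7915 = (26.21, 111.79).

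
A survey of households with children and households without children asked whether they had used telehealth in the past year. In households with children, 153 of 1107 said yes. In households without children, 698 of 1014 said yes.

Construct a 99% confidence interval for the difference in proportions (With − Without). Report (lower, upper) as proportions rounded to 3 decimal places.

(-0.596, -0.504)

First, p̂₁ = 153/1107 = 0.1382; p̂₂ = 698/1014 = 0.6884.
The two standard errors are √(0.1382×0.8618/1107) = 0.01037 and √(0.6884×0.3116/1014) = 0.01454.
Because the samples are independent, SE_diff = √(0.01037² + 0.01454²) = 0.01786.
Using z* = 2.576 for 99%, ME = 2.576 × 0.01786 = 0.04601.
p̂₁ − p̂₂ = -0.5502; interval -0.5502 ± 0.04601 gives (-0.596, -0.504).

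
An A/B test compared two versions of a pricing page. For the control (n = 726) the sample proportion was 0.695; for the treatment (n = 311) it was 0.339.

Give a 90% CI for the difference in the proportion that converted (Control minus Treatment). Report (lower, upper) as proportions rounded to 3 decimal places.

SE₁ = √(p̂₁(1−p̂₁)/n₁) = √(0.6950·0.3050/726) = 0.01709; SE₂ = √(0.3390·0.6610/311) = 0.02684.
Independent samples: SE of the difference = √(SE₁² + SE₂²) = √(0.0002920681 + 0.0007203856) = 0.03182.
z* for 90% confidence is 1.645, so the margin of error is 1.645 × 0.03182 = 0.05234.
Point estimate p̂₁ − p̂₂ = 0.6950 − 0.3390 = 0.3560.
0.3560 ± 0.05234 → (0.304, 0.408).

(0.304, 0.408)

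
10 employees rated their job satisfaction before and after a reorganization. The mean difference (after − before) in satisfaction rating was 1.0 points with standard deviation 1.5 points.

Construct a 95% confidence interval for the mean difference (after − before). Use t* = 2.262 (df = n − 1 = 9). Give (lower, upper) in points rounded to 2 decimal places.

(-0.07, 2.07)

This is a matched-pairs design, so SE = s_d/√n = 1.5/√10 = 0.4743.
Margin = 2.262 × 0.4743 = 1.0729; the interval is 1.0 ± 1.0729 = (-0.07, 2.07).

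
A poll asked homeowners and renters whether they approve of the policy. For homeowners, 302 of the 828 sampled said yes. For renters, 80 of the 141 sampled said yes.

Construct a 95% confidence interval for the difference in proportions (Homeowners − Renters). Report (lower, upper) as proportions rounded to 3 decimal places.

p̂₁ = 302/828 = 0.3647 and p̂₂ = 80/141 = 0.5674.
SE₁ = √(p̂₁(1−p̂₁)/n₁) = √(0.3647·0.6353/828) = 0.01673; SE₂ = √(0.5674·0.4326/141) = 0.04172.
Independent samples: SE of the difference = √(SE₁² + SE₂²) = √(0.0002798929 + 0.0017405584) = 0.04495.
z* for 95% confidence is 1.960, so the margin of error is 1.960 × 0.04495 = 0.08810.
Point estimate p̂₁ − p̂₂ = 0.3647 − 0.5674 = -0.2027.
-0.2027 ± 0.08810 → (-0.291, -0.115).

(-0.291, -0.115)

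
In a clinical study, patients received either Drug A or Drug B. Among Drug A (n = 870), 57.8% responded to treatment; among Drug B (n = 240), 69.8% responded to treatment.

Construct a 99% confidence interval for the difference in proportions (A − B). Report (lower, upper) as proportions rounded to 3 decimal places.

(-0.208, -0.032)

The two standard errors are √(0.5780×0.4220/870) = 0.01674 and √(0.6980×0.3020/240) = 0.02964.
Because the samples are independent, SE_diff = √(0.01674² + 0.02964²) = 0.03404.
Using z* = 2.576 for 99%, ME = 2.576 × 0.03404 = 0.08769.
p̂₁ − p̂₂ = -0.1200; interval -0.1200 ± 0.08769 gives (-0.208, -0.032).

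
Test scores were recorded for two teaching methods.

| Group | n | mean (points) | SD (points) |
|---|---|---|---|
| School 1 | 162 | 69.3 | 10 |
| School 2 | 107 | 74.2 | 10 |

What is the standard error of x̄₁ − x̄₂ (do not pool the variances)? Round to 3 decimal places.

1.246

Per-group SEs: s₁/√n₁ = 10/√162 = 0.7857, s₂/√n₂ = 10/√107 = 0.9667.
Unpooled SE of the difference: √(0.61732449 + 0.93450889) = 1.2457.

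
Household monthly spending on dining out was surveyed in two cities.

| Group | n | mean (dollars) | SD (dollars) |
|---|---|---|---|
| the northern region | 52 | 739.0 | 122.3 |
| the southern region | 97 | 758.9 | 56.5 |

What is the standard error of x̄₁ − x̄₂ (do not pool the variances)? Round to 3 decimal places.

Standard errors of each mean: 122.3/√52 = 16.9600 and 56.5/√97 = 5.7367.
SE(x̄₁ − x̄₂) = √(16.9600² + 5.7367²) = 17.9039 for independent samples with unequal variances.

17.904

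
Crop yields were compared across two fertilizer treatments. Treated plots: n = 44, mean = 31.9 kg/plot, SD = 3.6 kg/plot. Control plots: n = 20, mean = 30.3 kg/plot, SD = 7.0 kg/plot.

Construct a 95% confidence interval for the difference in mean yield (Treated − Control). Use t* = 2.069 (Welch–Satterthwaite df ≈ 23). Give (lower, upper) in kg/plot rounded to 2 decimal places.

(-1.83, 5.03)

Standard errors of each mean: 3.6/√44 = 0.5427 and 7.0/√20 = 1.5652.
SE(x̄₁ − x̄₂) = √(0.5427² + 1.5652²) = 1.6566 for independent samples with unequal variances.
With t* = 2.069, the margin is 2.069 × 1.6566 = 3.4275.
x̄₁ − x̄₂ = 31.9 − 30.3 = 1.6000; the interval is 1.6000 ± 3.4275 = (-1.83, 5.03).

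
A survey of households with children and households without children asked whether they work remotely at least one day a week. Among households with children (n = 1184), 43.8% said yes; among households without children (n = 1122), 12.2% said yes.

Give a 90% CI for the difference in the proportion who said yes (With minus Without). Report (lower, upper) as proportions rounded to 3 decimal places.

The two standard errors are √(0.4380×0.5620/1184) = 0.01442 and √(0.1220×0.8780/1122) = 0.00977.
Because the samples are independent, SE_diff = √(0.01442² + 0.00977²) = 0.01742.
Using z* = 1.645 for 90%, ME = 1.645 × 0.01742 = 0.02866.
p̂₁ − p̂₂ = 0.3160; interval 0.3160 ± 0.02866 gives (0.287, 0.345).

(0.287, 0.345)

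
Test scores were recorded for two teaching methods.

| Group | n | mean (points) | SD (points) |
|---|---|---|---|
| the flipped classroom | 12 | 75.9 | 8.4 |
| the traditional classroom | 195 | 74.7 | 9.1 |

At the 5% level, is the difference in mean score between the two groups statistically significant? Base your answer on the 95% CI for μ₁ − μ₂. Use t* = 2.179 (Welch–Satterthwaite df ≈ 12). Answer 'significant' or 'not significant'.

not significant

Standard errors of each mean: 8.4/√12 = 2.4249 and 9.1/√195 = 0.6517.
SE(x̄₁ − x̄₂) = √(2.4249² + 0.6517²) = 2.5109 for independent samples with unequal variances.
With t* = 2.179, the margin is 2.179 × 2.5109 = 5.4713.
x̄₁ − x̄₂ = 75.9 − 74.7 = 1.2000; the interval is 1.2000 ± 5.4713 = (-4.2713, 6.6713).
The interval (-4.2713, 6.6713) contains 0, so the difference is not significant.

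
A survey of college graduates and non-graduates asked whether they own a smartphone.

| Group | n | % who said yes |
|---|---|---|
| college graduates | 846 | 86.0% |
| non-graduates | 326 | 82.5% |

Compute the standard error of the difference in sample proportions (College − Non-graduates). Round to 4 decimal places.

The two standard errors are √(0.8600×0.1400/846) = 0.01193 and √(0.8250×0.1750/326) = 0.02104.
Because the samples are independent, SE_diff = √(0.01193² + 0.02104²) = 0.02419.

0.0242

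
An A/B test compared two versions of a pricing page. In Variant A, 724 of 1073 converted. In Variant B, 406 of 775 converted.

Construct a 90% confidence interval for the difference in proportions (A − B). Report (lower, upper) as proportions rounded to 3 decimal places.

Sample proportions: 724/1073 = 0.6747, 406/775 = 0.5239.
Each SE is √(p̂(1−p̂)/n): √(0.6747·0.3253/1073) = 0.01430 and √(0.5239·0.4761/775) = 0.01794.
SE(p̂₁ − p̂₂) = √(SE₁² + SE₂²) = √(0.00020449 + 0.0003218436) = 0.02294, since the two samples are independent.
At 90% confidence z* = 1.645; margin = 1.645 × 0.02294 = 0.03774.
The difference is 0.6747 − 0.5239 = 0.1508, so the interval is 0.1508 ± 0.03774 = (0.113, 0.189).

(0.113, 0.189)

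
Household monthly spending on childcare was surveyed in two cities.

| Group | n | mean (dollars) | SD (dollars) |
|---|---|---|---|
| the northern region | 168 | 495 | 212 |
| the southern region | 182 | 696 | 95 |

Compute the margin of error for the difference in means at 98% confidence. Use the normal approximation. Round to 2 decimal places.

Standard errors of each mean: 212/√168 = 16.3562 and 95/√182 = 7.0419.
SE(x̄₁ − x̄₂) = √(16.3562² + 7.0419²) = 17.8077 for independent samples with unequal variances.
With z* = 2.326, the margin is 2.326 × 17.8077 = 41.4207.

41.42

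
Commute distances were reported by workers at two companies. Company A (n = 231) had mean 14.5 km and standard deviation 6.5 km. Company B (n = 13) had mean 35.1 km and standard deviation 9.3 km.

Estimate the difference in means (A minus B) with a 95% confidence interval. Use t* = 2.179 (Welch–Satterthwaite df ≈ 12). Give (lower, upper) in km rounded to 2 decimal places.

(-26.30, -14.90)

Standard errors of each mean: 6.5/√231 = 0.4277 and 9.3/√13 = 2.5794.
SE(x̄₁ − x̄₂) = √(0.4277² + 2.5794²) = 2.6146 for independent samples with unequal variances.
With t* = 2.179, the margin is 2.179 × 2.6146 = 5.6972.
x̄₁ − x̄₂ = 14.5 − 35.1 = -20.6000; the interval is -20.6000 ± 5.6972 = (-26.30, -14.90).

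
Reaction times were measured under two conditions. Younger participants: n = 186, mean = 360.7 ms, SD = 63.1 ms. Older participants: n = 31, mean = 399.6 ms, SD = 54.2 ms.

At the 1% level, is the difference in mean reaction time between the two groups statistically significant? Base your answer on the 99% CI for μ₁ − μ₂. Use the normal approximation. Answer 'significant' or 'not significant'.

significant

Standard errors of each mean: 63.1/√186 = 4.6267 and 54.2/√31 = 9.7346.
SE(x̄₁ − x̄₂) = √(4.6267² + 9.7346²) = 10.7782 for independent samples with unequal variances.
With z* = 2.576, the margin is 2.576 × 10.7782 = 27.7646.
x̄₁ − x̄₂ = 360.7 − 399.6 = -38.9000; the interval is -38.9000 ± 27.7646 = (-66.6646, -11.1354).
The interval (-66.6646, -11.1354) does not contain 0, so the difference is significant.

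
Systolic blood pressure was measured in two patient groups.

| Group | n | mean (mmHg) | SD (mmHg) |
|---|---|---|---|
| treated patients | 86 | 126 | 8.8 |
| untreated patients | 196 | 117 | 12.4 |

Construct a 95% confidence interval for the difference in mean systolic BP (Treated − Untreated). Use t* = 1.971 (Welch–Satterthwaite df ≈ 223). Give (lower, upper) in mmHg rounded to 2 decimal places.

SE₁ = s₁/√n₁ = 8.8/√86 = 0.9489; SE₂ = 12.4/√196 = 0.8857.
Independent samples, unequal variances: SE_diff = √(SE₁² + SE₂²) = √(0.90041121 + 0.78446449) = 1.2980.
t* = 1.971, so margin of error = 1.971 × 1.2980 = 2.5584.
Difference in means = 126 − 117 = 9.0000.
9.0000 ± 2.5584 → (6.44, 11.56).

(6.44, 11.56)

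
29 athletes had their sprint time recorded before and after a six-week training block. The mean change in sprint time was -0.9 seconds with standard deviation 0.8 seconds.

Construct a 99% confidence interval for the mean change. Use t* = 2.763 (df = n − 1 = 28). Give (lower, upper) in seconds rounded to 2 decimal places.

(-1.31, -0.49)

This is a matched-pairs design, so SE = s_d/√n = 0.8/√29 = 0.1486.
Margin = 2.763 × 0.1486 = 0.4106; the interval is -0.9 ± 0.4106 = (-1.31, -0.49).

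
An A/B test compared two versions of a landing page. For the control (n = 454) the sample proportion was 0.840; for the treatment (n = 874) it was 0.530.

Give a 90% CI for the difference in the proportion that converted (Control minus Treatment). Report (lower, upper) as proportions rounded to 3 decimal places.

(0.270, 0.350)

The two standard errors are √(0.8400×0.1600/454) = 0.01721 and √(0.5300×0.4700/874) = 0.01688.
Because the samples are independent, SE_diff = √(0.01721² + 0.01688²) = 0.02411.
Using z* = 1.645 for 90%, ME = 1.645 × 0.02411 = 0.03966.
p̂₁ − p̂₂ = 0.3100; interval 0.3100 ± 0.03966 gives (0.270, 0.350).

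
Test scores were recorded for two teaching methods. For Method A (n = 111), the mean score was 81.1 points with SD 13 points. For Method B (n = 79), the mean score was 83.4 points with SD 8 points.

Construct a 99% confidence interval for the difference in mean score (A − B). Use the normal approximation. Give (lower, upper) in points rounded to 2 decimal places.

Per-group SEs: s₁/√n₁ = 13/√111 = 1.2339, s₂/√n₂ = 8/√79 = 0.9001.
Unpooled SE of the difference: √(1.52250921 + 0.81018001) = 1.5273.
Margin of error = z* · SE = 2.576 × 1.5273 = 3.9343.
x̄₁ − x̄₂ = 81.1 − 83.4 = -2.3000.
CI: -2.3000 ± 3.9343 = (-6.23, 1.63).

(-6.23, 1.63)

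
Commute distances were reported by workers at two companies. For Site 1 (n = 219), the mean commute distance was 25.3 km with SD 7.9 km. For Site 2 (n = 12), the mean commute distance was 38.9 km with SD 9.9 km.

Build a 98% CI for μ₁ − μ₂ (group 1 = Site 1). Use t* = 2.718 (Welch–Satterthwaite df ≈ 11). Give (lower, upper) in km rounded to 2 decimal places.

(-21.50, -5.70)

SE₁ = s₁/√n₁ = 7.9/√219 = 0.5338; SE₂ = 9.9/√12 = 2.8579.
Independent samples, unequal variances: SE_diff = √(SE₁² + SE₂²) = √(0.28494244 + 8.16759241) = 2.9073.
t* = 2.718, so margin of error = 2.718 × 2.9073 = 7.9020.
Difference in means = 25.3 − 38.9 = -13.6000.
-13.6000 ± 7.9020 → (-21.50, -5.70).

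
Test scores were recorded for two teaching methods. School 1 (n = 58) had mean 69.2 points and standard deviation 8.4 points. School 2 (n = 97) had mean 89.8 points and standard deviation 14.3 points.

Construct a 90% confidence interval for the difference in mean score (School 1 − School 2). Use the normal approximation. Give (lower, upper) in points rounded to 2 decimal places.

Standard errors of each mean: 8.4/√58 = 1.1030 and 14.3/√97 = 1.4519.
SE(x̄₁ − x̄₂) = √(1.1030² + 1.4519²) = 1.8234 for independent samples with unequal variances.
With z* = 1.645, the margin is 1.645 × 1.8234 = 2.9995.
x̄₁ − x̄₂ = 69.2 − 89.8 = -20.6000; the interval is -20.6000 ± 2.9995 = (-23.60, -17.60).

(-23.60, -17.60)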